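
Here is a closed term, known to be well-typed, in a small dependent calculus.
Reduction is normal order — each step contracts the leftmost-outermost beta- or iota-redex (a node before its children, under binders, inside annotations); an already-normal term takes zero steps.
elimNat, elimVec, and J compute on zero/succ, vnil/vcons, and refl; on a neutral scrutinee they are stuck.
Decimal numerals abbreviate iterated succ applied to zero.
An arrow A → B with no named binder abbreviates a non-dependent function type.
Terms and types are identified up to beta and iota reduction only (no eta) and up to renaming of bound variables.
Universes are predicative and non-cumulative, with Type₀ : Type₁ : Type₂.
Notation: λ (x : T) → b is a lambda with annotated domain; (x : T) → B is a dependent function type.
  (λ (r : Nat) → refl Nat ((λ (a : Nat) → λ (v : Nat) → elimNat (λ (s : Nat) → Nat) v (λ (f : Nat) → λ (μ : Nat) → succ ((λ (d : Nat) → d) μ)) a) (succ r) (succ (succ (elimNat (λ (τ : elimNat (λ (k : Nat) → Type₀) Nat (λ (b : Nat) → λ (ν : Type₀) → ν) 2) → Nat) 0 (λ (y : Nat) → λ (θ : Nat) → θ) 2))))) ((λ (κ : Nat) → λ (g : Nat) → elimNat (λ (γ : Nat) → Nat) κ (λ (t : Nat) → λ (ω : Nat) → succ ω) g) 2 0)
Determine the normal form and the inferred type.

resulting normal form:
  refl Nat 5
the term's type:
  Eq Nat 5 5
observation: 25 normal-order steps normalize the term, beginning with a beta-redex.


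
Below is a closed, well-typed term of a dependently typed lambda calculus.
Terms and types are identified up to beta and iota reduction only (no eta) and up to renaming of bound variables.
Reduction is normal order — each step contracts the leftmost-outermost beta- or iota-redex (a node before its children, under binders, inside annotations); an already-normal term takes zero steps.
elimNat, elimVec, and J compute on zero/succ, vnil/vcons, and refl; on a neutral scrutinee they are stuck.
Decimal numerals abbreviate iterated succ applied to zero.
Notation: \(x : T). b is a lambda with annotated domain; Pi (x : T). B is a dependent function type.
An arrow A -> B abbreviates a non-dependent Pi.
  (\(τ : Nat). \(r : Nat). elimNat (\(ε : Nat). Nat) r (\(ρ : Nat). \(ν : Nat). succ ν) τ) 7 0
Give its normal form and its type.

reduced normal form:
  7
inferred type:
  Nat
observation: 24 normal-order steps separate the term from its normal form.


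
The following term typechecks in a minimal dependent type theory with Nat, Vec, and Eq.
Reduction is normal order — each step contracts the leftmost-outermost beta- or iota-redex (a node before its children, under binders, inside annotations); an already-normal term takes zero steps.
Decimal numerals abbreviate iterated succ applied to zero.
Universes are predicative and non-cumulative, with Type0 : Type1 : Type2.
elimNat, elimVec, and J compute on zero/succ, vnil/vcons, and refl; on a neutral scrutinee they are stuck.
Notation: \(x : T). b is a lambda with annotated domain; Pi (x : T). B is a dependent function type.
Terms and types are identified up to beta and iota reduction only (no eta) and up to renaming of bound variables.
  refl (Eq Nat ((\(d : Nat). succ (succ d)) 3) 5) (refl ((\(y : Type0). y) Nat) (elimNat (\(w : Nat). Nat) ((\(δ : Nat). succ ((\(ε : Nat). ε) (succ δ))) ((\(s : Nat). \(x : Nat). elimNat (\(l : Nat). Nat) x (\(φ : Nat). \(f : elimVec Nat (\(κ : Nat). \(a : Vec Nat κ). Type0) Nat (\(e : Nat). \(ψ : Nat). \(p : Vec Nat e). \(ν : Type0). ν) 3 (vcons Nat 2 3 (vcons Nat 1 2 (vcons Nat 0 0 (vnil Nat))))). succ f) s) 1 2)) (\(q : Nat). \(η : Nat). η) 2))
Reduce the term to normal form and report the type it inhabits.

reduced normal form:
  refl (Eq Nat 5 5) (refl Nat 5)
inferred type:
  Eq (Eq Nat 5 5) (refl Nat 5) (refl Nat 5)


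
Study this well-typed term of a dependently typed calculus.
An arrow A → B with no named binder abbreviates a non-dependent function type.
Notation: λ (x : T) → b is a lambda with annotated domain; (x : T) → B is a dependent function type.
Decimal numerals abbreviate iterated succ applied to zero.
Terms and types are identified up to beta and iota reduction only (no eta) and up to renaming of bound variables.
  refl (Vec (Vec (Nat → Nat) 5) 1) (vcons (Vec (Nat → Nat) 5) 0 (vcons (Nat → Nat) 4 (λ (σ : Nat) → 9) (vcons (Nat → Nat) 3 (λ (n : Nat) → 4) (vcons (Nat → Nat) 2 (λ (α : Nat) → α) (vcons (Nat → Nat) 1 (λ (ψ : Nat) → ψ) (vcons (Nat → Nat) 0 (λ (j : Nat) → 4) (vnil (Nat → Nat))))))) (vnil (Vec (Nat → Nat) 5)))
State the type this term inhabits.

type:
  Eq (Vec (Vec (Nat → Nat) 5) 1) (vcons (Vec (Nat → Nat) 5) 0 (vcons (Nat → Nat) 4 (λ (σ : Nat) → 9) (vcons (Nat → Nat) 3 (λ (n : Nat) → 4) (vcons (Nat → Nat) 2 (λ (α : Nat) → α) (vcons (Nat → Nat) 1 (λ (ψ : Nat) → ψ) (vcons (Nat → Nat) 0 (λ (j : Nat) → 4) (vnil (Nat → Nat))))))) (vnil (Vec (Nat → Nat) 5))) (vcons (Vec (Nat → Nat) 5) 0 (vcons (Nat → Nat) 4 (λ (m : Nat) → 9) (vcons (Nat → Nat) 3 (λ (r : Nat) → 4) (vcons (Nat → Nat) 2 (λ (ρ : Nat) → ρ) (vcons (Nat → Nat) 1 (λ (i : Nat) → i) (vcons (Nat → Nat) 0 (λ (a : Nat) → 4) (vnil (Nat → Nat))))))) (vnil (Vec (Nat → Nat) 5)))


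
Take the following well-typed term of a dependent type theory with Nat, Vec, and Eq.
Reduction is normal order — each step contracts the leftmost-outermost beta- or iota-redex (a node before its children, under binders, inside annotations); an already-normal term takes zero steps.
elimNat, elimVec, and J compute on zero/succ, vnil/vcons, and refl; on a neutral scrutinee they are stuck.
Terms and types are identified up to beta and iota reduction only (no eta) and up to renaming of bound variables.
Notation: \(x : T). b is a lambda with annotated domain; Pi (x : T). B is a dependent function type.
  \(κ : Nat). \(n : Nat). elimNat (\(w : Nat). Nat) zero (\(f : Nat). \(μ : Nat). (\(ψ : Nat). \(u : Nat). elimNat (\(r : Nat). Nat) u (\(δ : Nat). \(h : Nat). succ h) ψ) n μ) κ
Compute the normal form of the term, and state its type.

normal form:
  \(κ : Nat). \(n : Nat). elimNat (\(w : Nat). Nat) zero (\(f : Nat). \(μ : Nat). elimNat (\(ψ : Nat). Nat) μ (\(u : Nat). \(r : Nat). succ r) n) κ
inferred type:
  Pi (κ : Nat). Pi (n : Nat). Nat
observation: 2 normal-order steps separate the term from its normal form.


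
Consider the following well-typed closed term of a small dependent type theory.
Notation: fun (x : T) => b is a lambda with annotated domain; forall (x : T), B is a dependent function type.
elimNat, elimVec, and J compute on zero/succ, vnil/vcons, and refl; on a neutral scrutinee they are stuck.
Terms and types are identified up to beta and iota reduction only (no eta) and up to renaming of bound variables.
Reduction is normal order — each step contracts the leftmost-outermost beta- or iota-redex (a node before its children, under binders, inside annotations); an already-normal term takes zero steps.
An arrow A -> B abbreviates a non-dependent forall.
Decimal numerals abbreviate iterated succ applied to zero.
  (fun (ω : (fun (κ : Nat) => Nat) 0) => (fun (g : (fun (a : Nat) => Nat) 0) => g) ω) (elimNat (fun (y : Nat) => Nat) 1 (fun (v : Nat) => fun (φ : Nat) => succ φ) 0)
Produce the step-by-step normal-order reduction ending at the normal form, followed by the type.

reduction (normal order):
  (fun (ω : (fun (κ : Nat) => Nat) 0) => (fun (g : (fun (a : Nat) => Nat) 0) => g) ω) (elimNat (fun (y : Nat) => Nat) 1 (fun (v : Nat) => fun (φ : Nat) => succ φ) 0)
  ~> (fun (ω : (fun (κ : Nat) => Nat) 0) => ω) (elimNat (fun (g : Nat) => Nat) 1 (fun (a : Nat) => fun (y : Nat) => succ y) 0)
  ~> elimNat (fun (ω : Nat) => Nat) 1 (fun (κ : Nat) => fun (g : Nat) => succ g) 0
  ~> 1
inferred type:
  Nat


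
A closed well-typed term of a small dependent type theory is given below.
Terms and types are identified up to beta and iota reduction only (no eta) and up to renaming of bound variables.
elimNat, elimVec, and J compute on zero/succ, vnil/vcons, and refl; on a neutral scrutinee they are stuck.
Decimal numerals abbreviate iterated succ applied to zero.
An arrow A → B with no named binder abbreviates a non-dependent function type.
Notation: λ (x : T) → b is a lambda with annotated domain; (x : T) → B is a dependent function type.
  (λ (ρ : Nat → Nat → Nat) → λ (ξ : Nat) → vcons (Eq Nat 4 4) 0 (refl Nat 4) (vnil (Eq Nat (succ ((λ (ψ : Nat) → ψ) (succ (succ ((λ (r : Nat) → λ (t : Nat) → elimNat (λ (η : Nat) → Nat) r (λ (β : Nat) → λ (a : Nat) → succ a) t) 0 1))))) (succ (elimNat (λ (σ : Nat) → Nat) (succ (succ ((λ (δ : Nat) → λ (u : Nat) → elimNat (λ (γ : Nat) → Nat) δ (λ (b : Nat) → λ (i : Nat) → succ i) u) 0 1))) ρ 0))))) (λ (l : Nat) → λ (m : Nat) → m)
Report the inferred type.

inferred type:
  Nat → Vec (Eq Nat 4 4) 1


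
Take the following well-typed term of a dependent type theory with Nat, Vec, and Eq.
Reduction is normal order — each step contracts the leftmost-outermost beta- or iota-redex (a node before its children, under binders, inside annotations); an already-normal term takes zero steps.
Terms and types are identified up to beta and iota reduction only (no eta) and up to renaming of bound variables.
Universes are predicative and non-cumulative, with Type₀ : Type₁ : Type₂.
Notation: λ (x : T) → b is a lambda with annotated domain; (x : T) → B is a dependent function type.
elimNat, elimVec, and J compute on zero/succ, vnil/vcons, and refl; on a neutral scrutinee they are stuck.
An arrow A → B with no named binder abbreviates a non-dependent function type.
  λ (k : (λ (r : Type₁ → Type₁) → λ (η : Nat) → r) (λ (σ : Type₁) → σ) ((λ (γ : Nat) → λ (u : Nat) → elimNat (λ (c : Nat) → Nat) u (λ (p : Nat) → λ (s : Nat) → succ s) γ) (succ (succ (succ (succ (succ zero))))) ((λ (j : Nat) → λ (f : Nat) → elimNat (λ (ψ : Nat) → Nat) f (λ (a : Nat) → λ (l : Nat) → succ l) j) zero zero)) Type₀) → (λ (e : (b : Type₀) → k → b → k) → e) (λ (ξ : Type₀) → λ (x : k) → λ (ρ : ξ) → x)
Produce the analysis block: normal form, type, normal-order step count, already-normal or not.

normal form:
  λ (k : Type₀) → λ (r : Type₀) → λ (η : k) → λ (σ : r) → η
the term's type:
  (k : Type₀) → (r : Type₀) → k → r → k
reduction steps (normal order): 4
started in normal form: no
first redex: a beta-redex


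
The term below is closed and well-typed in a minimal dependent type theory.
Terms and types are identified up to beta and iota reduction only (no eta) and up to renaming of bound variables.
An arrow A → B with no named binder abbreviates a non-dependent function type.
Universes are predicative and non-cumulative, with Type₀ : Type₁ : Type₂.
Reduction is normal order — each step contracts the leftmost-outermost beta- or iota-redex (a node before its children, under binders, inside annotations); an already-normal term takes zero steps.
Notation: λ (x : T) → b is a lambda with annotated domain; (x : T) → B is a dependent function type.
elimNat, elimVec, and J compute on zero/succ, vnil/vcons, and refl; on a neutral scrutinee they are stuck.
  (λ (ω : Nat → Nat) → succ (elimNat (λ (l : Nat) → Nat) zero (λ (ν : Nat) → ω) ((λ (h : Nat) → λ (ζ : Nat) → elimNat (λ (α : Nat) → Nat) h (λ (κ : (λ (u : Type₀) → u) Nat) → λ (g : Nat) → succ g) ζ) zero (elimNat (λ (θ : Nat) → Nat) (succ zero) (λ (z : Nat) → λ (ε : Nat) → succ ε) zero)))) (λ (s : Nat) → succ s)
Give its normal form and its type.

normal form:
  succ (succ zero)
inferred type:
  Nat


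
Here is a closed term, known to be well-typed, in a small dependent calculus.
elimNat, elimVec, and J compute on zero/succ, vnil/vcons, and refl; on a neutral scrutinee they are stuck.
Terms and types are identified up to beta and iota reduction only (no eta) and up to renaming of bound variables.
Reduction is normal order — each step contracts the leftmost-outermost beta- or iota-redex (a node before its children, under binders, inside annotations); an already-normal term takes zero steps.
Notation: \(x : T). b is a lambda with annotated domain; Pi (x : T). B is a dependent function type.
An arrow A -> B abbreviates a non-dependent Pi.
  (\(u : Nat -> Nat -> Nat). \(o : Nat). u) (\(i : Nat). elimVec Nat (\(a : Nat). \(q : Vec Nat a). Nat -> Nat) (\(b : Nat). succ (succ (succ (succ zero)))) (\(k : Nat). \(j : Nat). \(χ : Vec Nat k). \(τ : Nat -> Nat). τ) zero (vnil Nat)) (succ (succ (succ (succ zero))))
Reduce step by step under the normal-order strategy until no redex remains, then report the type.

reduction (normal order):
  (\(u : Nat -> Nat -> Nat). \(o : Nat). u) (\(i : Nat). elimVec Nat (\(a : Nat). \(q : Vec Nat a). Nat -> Nat) (\(b : Nat). succ (succ (succ (succ zero)))) (\(k : Nat). \(j : Nat). \(χ : Vec Nat k). \(τ : Nat -> Nat). τ) zero (vnil Nat)) (succ (succ (succ (succ zero))))
  ~> (\(u : Nat). \(o : Nat). elimVec Nat (\(i : Nat). \(a : Vec Nat i). Nat -> Nat) (\(q : Nat). succ (succ (succ (succ zero)))) (\(b : Nat). \(k : Nat). \(j : Vec Nat b). \(χ : Nat -> Nat). χ) zero (vnil Nat)) (succ (succ (succ (succ zero))))
  ~> \(u : Nat). elimVec Nat (\(o : Nat). \(i : Vec Nat o). Nat -> Nat) (\(a : Nat). succ (succ (succ (succ zero)))) (\(q : Nat). \(b : Nat). \(k : Vec Nat q). \(j : Nat -> Nat). j) zero (vnil Nat)
  ~> \(u : Nat). \(o : Nat). succ (succ (succ (succ zero)))
inferred type:
  Nat -> Nat -> Nat


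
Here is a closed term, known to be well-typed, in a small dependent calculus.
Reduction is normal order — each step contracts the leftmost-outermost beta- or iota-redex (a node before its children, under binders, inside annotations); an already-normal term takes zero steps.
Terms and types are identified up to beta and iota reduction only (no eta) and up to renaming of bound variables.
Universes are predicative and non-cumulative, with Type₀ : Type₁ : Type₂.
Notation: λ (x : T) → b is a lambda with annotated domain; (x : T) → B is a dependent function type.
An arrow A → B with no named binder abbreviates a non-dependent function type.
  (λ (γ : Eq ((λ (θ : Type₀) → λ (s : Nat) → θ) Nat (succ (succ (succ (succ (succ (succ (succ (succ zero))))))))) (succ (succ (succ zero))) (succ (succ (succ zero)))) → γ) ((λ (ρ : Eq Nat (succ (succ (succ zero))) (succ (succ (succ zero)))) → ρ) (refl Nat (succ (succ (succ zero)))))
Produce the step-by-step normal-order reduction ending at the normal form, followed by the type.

normal-order reduction:
  (λ (γ : Eq ((λ (θ : Type₀) → λ (s : Nat) → θ) Nat (succ (succ (succ (succ (succ (succ (succ (succ zero))))))))) (succ (succ (succ zero))) (succ (succ (succ zero)))) → γ) ((λ (ρ : Eq Nat (succ (succ (succ zero))) (succ (succ (succ zero)))) → ρ) (refl Nat (succ (succ (succ zero)))))
  ~> (λ (γ : Eq Nat (succ (succ (succ zero))) (succ (succ (succ zero)))) → γ) (refl Nat (succ (succ (succ zero))))
  ~> refl Nat (succ (succ (succ zero)))
type:
  Eq Nat (succ (succ (succ zero))) (succ (succ (succ zero)))


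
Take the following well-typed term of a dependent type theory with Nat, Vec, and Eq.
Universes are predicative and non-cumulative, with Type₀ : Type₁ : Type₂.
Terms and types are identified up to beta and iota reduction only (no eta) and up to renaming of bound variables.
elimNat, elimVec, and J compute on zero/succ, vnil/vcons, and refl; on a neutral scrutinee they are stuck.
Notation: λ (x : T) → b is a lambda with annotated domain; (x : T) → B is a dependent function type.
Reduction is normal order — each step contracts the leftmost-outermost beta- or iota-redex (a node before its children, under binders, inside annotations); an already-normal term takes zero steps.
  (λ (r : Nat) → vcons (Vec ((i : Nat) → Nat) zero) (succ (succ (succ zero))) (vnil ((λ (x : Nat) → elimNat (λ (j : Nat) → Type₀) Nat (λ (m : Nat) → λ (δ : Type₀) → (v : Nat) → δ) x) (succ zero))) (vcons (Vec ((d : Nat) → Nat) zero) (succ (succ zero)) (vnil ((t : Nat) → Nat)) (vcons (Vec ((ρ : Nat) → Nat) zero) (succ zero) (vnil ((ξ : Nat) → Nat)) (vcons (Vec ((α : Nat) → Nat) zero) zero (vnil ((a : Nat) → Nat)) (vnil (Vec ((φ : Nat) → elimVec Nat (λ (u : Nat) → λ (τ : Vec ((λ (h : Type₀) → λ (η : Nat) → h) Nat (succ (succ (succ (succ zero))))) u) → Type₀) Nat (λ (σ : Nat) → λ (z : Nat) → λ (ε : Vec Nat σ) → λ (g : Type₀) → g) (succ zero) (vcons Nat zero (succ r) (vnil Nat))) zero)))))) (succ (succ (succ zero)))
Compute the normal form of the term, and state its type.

reduced normal form:
  vcons (Vec ((r : Nat) → Nat) zero) (succ (succ (succ zero))) (vnil ((i : Nat) → Nat)) (vcons (Vec ((x : Nat) → Nat) zero) (succ (succ zero)) (vnil ((j : Nat) → Nat)) (vcons (Vec ((m : Nat) → Nat) zero) (succ zero) (vnil ((δ : Nat) → Nat)) (vcons (Vec ((v : Nat) → Nat) zero) zero (vnil ((d : Nat) → Nat)) (vnil (Vec ((t : Nat) → Nat) zero)))))
the term's type:
  Vec (Vec ((r : Nat) → Nat) zero) (succ (succ (succ (succ zero))))


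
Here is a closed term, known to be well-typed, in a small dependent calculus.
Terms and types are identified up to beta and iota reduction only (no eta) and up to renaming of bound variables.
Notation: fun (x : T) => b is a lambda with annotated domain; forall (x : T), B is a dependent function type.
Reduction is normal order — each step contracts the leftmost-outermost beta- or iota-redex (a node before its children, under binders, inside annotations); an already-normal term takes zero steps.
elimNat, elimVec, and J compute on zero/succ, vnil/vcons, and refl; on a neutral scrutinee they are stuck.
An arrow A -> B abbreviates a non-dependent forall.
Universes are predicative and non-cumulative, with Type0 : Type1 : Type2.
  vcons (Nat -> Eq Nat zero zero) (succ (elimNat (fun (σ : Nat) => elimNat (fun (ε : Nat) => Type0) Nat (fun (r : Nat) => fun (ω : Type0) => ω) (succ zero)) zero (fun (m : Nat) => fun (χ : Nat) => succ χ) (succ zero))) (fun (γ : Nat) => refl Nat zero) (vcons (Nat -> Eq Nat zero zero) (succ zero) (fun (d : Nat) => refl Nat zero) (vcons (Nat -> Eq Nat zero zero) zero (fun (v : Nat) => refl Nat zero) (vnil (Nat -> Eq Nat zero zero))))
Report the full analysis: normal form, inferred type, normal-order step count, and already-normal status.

reduced normal form:
  vcons (Nat -> Eq Nat zero zero) (succ (succ zero)) (fun (σ : Nat) => refl Nat zero) (vcons (Nat -> Eq Nat zero zero) (succ zero) (fun (ε : Nat) => refl Nat zero) (vcons (Nat -> Eq Nat zero zero) zero (fun (r : Nat) => refl Nat zero) (vnil (Nat -> Eq Nat zero zero))))
the term's type:
  Vec (Nat -> Eq Nat zero zero) (succ (succ (succ zero)))
steps to reach normal form (normal order): 4
already normal: no
first redex: an elimNat iota-redex


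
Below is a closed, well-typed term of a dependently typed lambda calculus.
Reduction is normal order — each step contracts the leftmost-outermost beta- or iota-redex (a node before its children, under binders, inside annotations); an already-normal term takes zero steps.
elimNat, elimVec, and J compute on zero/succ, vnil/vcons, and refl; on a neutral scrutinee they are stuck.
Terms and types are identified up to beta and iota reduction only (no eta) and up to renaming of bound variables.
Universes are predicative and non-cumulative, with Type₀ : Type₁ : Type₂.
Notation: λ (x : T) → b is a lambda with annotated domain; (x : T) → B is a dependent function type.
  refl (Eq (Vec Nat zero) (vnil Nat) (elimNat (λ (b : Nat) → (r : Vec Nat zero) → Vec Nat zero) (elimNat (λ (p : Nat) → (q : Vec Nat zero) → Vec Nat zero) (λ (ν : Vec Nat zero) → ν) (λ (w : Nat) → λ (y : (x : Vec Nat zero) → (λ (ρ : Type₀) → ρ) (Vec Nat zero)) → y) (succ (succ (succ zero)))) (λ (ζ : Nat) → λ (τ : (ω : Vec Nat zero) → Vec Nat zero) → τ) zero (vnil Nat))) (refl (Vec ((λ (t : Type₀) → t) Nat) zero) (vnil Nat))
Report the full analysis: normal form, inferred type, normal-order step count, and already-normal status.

resulting normal form:
  refl (Eq (Vec Nat zero) (vnil Nat) (vnil Nat)) (refl (Vec Nat zero) (vnil Nat))
inferred type:
  Eq (Eq (Vec Nat zero) (vnil Nat) (vnil Nat)) (refl (Vec Nat zero) (vnil Nat)) (refl (Vec Nat zero) (vnil Nat))
reduction steps (normal order): 13
term was already normal: no
first contracted redex: an elimNat iota-redex


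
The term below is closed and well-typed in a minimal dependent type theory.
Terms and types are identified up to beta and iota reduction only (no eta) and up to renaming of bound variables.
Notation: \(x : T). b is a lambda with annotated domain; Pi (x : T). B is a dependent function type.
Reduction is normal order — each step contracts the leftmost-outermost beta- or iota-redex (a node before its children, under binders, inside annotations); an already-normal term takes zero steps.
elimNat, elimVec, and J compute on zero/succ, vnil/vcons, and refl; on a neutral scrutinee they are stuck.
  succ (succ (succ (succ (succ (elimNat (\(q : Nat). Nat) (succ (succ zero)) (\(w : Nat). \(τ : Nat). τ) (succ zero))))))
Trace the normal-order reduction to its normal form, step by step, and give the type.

reduction (normal order):
  succ (succ (succ (succ (succ (elimNat (\(q : Nat). Nat) (succ (succ zero)) (\(w : Nat). \(τ : Nat). τ) (succ zero))))))
  ~> succ (succ (succ (succ (succ ((\(q : Nat). \(w : Nat). w) zero (elimNat (\(τ : Nat). Nat) (succ (succ zero)) (\(e : Nat). \(o : Nat). o) zero))))))
  ~> succ (succ (succ (succ (succ ((\(q : Nat). q) (elimNat (\(w : Nat). Nat) (succ (succ zero)) (\(τ : Nat). \(e : Nat). e) zero))))))
  ~> succ (succ (succ (succ (succ (elimNat (\(q : Nat). Nat) (succ (succ zero)) (\(w : Nat). \(τ : Nat). τ) zero)))))
  ~> succ (succ (succ (succ (succ (succ (succ zero))))))
type:
  Nat


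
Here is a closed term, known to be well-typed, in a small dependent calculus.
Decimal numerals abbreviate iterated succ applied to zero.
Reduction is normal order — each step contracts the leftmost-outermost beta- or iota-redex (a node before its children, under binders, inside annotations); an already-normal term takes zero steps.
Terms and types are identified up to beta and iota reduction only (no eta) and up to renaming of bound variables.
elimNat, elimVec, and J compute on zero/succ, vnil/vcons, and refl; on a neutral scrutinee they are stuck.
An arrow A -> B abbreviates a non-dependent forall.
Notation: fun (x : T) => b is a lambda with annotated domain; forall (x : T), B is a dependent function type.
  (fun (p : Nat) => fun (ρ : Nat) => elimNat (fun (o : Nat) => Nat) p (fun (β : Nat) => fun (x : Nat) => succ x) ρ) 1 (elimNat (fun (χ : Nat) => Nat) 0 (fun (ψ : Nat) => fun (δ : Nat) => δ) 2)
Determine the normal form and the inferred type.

normal form:
  1
type:
  Nat


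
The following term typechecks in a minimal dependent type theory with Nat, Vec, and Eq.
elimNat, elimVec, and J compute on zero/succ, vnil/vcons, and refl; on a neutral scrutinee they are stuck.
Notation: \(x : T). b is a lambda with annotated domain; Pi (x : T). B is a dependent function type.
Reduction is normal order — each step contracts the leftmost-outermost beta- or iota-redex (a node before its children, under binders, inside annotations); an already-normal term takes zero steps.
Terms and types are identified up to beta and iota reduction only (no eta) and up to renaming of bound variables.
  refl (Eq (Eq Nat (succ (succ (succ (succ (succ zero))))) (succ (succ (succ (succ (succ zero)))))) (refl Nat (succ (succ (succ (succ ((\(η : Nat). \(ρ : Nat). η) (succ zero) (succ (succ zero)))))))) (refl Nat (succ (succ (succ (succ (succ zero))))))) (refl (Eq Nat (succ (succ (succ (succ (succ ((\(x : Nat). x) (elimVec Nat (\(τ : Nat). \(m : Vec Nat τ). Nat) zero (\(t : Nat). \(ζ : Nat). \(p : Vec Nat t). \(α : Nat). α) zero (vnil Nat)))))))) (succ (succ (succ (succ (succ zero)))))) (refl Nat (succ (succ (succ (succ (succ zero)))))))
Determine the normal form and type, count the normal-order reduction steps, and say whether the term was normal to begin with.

reduced normal form:
  refl (Eq (Eq Nat (succ (succ (succ (succ (succ zero))))) (succ (succ (succ (succ (succ zero)))))) (refl Nat (succ (succ (succ (succ (succ zero)))))) (refl Nat (succ (succ (succ (succ (succ zero))))))) (refl (Eq Nat (succ (succ (succ (succ (succ zero))))) (succ (succ (succ (succ (succ zero)))))) (refl Nat (succ (succ (succ (succ (succ zero)))))))
the term's type:
  Eq (Eq (Eq Nat (succ (succ (succ (succ (succ zero))))) (succ (succ (succ (succ (succ zero)))))) (refl Nat (succ (succ (succ (succ (succ zero)))))) (refl Nat (succ (succ (succ (succ (succ zero))))))) (refl (Eq Nat (succ (succ (succ (succ (succ zero))))) (succ (succ (succ (succ (succ zero)))))) (refl Nat (succ (succ (succ (succ (succ zero))))))) (refl (Eq Nat (succ (succ (succ (succ (succ zero))))) (succ (succ (succ (succ (succ zero)))))) (refl Nat (succ (succ (succ (succ (succ zero)))))))
normal-order step count: 4
already normal: no
first contracted redex: a beta-redex


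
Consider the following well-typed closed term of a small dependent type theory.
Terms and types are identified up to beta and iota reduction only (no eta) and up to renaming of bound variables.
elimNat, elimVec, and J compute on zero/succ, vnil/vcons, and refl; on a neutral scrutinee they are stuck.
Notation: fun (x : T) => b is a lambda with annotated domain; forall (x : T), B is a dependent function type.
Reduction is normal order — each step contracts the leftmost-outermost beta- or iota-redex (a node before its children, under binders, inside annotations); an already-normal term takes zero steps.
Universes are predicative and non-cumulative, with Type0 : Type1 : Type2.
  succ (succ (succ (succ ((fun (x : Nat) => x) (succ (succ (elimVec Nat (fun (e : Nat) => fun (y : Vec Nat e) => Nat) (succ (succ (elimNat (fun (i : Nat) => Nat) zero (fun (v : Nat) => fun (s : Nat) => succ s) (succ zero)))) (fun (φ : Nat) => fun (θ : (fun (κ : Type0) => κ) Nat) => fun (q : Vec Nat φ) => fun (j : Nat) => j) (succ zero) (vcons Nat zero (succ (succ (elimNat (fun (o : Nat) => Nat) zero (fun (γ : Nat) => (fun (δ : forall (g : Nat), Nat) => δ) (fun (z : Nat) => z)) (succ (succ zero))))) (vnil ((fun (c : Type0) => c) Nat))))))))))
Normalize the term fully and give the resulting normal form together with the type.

normal form:
  succ (succ (succ (succ (succ (succ (succ (succ (succ zero))))))))
type:
  Nat


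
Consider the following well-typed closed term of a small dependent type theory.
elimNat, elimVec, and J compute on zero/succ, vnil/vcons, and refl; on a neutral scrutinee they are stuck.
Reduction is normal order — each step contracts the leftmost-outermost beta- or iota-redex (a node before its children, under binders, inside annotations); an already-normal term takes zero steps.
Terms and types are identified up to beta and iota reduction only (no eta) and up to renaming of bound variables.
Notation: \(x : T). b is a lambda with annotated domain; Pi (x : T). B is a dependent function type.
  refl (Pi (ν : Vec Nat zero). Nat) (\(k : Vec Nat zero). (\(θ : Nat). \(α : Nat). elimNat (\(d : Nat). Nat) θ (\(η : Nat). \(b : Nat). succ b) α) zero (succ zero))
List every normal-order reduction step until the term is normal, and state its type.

reduction (normal order):
  refl (Pi (ν : Vec Nat zero). Nat) (\(k : Vec Nat zero). (\(θ : Nat). \(α : Nat). elimNat (\(d : Nat). Nat) θ (\(η : Nat). \(b : Nat). succ b) α) zero (succ zero))
  ~> refl (Pi (ν : Vec Nat zero). Nat) (\(k : Vec Nat zero). (\(θ : Nat). elimNat (\(α : Nat). Nat) zero (\(d : Nat). \(η : Nat). succ η) θ) (succ zero))
  ~> refl (Pi (ν : Vec Nat zero). Nat) (\(k : Vec Nat zero). elimNat (\(θ : Nat). Nat) zero (\(α : Nat). \(d : Nat). succ d) (succ zero))
  ~> refl (Pi (ν : Vec Nat zero). Nat) (\(k : Vec Nat zero). (\(θ : Nat). \(α : Nat). succ α) zero (elimNat (\(d : Nat). Nat) zero (\(η : Nat). \(b : Nat). succ b) zero))
  ~> refl (Pi (ν : Vec Nat zero). Nat) (\(k : Vec Nat zero). (\(θ : Nat). succ θ) (elimNat (\(α : Nat). Nat) zero (\(d : Nat). \(η : Nat). succ η) zero))
  ~> refl (Pi (ν : Vec Nat zero). Nat) (\(k : Vec Nat zero). succ (elimNat (\(θ : Nat). Nat) zero (\(α : Nat). \(d : Nat). succ d) zero))
  ~> refl (Pi (ν : Vec Nat zero). Nat) (\(k : Vec Nat zero). succ zero)
inferred type:
  Eq (Pi (ν : Vec Nat zero). Nat) (\(k : Vec Nat zero). succ zero) (\(θ : Vec Nat zero). succ zero)


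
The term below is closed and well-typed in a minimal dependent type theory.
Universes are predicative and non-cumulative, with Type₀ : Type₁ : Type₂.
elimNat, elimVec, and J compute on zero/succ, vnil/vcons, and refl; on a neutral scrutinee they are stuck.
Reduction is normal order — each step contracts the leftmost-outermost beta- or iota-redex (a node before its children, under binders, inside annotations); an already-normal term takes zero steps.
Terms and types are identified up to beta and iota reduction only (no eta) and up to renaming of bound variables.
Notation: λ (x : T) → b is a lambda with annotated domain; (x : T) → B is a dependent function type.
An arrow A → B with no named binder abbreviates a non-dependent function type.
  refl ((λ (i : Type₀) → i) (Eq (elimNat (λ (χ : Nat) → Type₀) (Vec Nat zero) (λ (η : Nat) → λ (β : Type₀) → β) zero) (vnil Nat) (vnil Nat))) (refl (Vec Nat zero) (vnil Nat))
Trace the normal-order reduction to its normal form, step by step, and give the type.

reduction (normal order):
  refl ((λ (i : Type₀) → i) (Eq (elimNat (λ (χ : Nat) → Type₀) (Vec Nat zero) (λ (η : Nat) → λ (β : Type₀) → β) zero) (vnil Nat) (vnil Nat))) (refl (Vec Nat zero) (vnil Nat))
  ~> refl (Eq (elimNat (λ (i : Nat) → Type₀) (Vec Nat zero) (λ (χ : Nat) → λ (η : Type₀) → η) zero) (vnil Nat) (vnil Nat)) (refl (Vec Nat zero) (vnil Nat))
  ~> refl (Eq (Vec Nat zero) (vnil Nat) (vnil Nat)) (refl (Vec Nat zero) (vnil Nat))
inferred type:
  Eq (Eq (Vec Nat zero) (vnil Nat) (vnil Nat)) (refl (Vec Nat zero) (vnil Nat)) (refl (Vec Nat zero) (vnil Nat))


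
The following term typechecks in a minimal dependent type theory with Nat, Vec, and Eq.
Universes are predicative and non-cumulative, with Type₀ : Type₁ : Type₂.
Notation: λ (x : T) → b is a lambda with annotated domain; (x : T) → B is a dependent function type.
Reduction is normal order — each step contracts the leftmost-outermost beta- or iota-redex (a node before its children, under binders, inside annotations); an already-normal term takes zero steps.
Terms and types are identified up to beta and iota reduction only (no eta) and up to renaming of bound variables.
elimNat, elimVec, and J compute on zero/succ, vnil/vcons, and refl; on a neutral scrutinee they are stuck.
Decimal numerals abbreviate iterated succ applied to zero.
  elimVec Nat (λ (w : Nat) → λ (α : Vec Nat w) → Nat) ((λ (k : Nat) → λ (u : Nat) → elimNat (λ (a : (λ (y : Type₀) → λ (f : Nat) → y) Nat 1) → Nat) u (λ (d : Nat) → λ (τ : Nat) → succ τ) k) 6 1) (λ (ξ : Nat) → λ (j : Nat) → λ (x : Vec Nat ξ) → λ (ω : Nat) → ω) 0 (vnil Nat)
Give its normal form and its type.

reduced normal form:
  7
inferred type:
  Nat


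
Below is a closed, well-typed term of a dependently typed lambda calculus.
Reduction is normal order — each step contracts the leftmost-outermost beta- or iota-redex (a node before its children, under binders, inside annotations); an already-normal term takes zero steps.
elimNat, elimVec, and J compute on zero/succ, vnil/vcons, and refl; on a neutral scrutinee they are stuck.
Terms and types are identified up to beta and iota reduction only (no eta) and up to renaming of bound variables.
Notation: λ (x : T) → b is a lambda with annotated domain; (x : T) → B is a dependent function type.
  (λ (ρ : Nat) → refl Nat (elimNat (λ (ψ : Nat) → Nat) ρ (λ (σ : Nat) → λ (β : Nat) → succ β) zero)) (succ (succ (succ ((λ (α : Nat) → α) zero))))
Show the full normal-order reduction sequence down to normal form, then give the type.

normal-order reduction:
  (λ (ρ : Nat) → refl Nat (elimNat (λ (ψ : Nat) → Nat) ρ (λ (σ : Nat) → λ (β : Nat) → succ β) zero)) (succ (succ (succ ((λ (α : Nat) → α) zero))))
  ~> refl Nat (elimNat (λ (ρ : Nat) → Nat) (succ (succ (succ ((λ (ψ : Nat) → ψ) zero)))) (λ (σ : Nat) → λ (β : Nat) → succ β) zero)
  ~> refl Nat (succ (succ (succ ((λ (ρ : Nat) → ρ) zero))))
  ~> refl Nat (succ (succ (succ zero)))
the term's type:
  Eq Nat (succ (succ (succ zero))) (succ (succ (succ zero)))


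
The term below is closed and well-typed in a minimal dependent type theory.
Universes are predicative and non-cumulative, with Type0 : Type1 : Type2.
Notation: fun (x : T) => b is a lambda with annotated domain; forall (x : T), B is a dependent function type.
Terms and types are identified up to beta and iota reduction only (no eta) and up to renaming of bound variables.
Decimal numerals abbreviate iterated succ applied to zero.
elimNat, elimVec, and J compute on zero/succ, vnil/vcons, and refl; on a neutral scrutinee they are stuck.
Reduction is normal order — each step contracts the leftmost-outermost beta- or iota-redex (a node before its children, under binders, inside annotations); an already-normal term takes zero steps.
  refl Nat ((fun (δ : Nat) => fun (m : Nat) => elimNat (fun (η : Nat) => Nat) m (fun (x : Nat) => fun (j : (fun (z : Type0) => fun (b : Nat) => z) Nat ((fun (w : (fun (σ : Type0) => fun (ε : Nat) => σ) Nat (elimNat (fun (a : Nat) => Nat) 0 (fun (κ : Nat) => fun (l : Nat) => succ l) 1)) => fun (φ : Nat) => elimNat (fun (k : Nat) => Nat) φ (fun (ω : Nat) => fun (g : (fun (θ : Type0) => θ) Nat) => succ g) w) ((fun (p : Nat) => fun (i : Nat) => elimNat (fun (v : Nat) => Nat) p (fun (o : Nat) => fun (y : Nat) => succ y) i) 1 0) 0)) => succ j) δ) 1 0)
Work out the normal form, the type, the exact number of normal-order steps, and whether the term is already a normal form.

reduced normal form:
  refl Nat 1
the term's type:
  Eq Nat 1 1
steps to reach normal form (normal order): 6
started in normal form: no
first redex: a beta-redex


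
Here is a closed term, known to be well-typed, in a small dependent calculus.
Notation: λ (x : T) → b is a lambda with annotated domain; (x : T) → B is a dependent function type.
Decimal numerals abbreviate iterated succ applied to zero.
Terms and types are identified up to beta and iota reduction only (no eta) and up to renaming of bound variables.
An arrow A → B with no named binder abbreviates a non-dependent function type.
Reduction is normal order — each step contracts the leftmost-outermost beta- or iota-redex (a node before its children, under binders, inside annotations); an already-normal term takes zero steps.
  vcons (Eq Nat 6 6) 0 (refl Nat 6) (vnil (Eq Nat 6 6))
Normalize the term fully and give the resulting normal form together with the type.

reduced normal form:
  vcons (Eq Nat 6 6) 0 (refl Nat 6) (vnil (Eq Nat 6 6))
the term's type:
  Vec (Eq Nat 6 6) 1
observation: no redex remains anywhere in the term; it is its own normal form.


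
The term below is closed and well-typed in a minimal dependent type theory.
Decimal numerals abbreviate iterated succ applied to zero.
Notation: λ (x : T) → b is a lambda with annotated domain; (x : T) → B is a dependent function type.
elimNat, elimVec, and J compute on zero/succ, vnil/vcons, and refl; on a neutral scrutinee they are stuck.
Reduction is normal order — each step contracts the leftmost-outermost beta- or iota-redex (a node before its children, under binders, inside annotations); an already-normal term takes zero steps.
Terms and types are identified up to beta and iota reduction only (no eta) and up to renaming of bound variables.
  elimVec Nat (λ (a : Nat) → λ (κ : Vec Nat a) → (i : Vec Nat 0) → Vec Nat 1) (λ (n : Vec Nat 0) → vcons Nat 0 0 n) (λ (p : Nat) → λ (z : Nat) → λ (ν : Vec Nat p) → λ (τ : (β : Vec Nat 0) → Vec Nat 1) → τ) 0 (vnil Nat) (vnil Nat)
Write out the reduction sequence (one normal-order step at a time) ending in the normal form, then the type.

normal-order reduction sequence:
  elimVec Nat (λ (a : Nat) → λ (κ : Vec Nat a) → (i : Vec Nat 0) → Vec Nat 1) (λ (n : Vec Nat 0) → vcons Nat 0 0 n) (λ (p : Nat) → λ (z : Nat) → λ (ν : Vec Nat p) → λ (τ : (β : Vec Nat 0) → Vec Nat 1) → τ) 0 (vnil Nat) (vnil Nat)
  ~> (λ (a : Vec Nat 0) → vcons Nat 0 0 a) (vnil Nat)
  ~> vcons Nat 0 0 (vnil Nat)
inferred type:
  Vec Nat 1


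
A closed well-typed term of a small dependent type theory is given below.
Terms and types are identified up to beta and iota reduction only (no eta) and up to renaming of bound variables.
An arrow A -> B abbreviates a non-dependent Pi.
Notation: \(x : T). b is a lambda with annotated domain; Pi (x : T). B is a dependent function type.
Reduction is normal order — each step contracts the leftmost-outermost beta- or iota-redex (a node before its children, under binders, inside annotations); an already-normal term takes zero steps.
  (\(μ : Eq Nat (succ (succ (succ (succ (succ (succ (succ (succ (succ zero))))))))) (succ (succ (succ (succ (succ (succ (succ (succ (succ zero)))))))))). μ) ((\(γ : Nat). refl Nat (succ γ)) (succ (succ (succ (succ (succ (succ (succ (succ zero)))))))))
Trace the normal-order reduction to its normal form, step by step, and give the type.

normal-order reduction:
  (\(μ : Eq Nat (succ (succ (succ (succ (succ (succ (succ (succ (succ zero))))))))) (succ (succ (succ (succ (succ (succ (succ (succ (succ zero)))))))))). μ) ((\(γ : Nat). refl Nat (succ γ)) (succ (succ (succ (succ (succ (succ (succ (succ zero)))))))))
  ~> (\(μ : Nat). refl Nat (succ μ)) (succ (succ (succ (succ (succ (succ (succ (succ zero))))))))
  ~> refl Nat (succ (succ (succ (succ (succ (succ (succ (succ (succ zero)))))))))
inferred type:
  Eq Nat (succ (succ (succ (succ (succ (succ (succ (succ (succ zero))))))))) (succ (succ (succ (succ (succ (succ (succ (succ (succ zero)))))))))


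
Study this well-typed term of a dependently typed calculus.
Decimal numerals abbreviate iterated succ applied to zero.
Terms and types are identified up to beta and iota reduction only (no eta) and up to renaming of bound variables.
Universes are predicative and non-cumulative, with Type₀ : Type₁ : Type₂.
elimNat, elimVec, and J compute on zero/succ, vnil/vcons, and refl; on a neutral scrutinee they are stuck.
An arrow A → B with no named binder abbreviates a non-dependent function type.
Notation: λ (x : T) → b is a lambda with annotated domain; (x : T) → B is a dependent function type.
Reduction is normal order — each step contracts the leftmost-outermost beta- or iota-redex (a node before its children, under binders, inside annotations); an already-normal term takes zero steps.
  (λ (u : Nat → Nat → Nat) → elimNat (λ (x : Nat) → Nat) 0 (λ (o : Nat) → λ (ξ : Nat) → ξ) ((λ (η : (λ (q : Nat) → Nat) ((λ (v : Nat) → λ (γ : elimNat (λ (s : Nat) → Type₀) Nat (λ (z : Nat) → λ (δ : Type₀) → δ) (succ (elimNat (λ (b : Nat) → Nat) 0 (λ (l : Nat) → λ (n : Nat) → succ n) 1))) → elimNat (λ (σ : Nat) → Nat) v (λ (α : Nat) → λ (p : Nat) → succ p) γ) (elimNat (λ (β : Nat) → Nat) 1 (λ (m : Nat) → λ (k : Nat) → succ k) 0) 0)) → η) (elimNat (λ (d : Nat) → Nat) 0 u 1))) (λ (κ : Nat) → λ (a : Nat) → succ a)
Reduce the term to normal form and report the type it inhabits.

reduced normal form:
  0
the term's type:
  Nat
observation: reduction starts at a beta-redex, and 10 normal-order steps reach the normal form.


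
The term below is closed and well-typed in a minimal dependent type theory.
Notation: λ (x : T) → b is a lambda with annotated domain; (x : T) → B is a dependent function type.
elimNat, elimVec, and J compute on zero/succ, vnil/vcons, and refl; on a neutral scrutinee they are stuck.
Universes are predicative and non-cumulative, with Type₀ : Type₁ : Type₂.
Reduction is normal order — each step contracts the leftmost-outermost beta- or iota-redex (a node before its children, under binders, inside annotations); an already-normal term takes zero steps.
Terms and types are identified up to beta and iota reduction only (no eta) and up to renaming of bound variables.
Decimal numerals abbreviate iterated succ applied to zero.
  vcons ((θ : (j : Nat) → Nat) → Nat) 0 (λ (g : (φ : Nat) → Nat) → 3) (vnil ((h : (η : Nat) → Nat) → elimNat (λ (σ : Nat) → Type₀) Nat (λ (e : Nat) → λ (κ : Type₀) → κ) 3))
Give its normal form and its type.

normal form:
  vcons ((θ : (j : Nat) → Nat) → Nat) 0 (λ (g : (φ : Nat) → Nat) → 3) (vnil ((h : (η : Nat) → Nat) → Nat))
the term's type:
  Vec ((θ : (j : Nat) → Nat) → Nat) 1
observation: the first redex contracted is an elimNat iota-redex; the normal form is reached in 10 normal-order steps.
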